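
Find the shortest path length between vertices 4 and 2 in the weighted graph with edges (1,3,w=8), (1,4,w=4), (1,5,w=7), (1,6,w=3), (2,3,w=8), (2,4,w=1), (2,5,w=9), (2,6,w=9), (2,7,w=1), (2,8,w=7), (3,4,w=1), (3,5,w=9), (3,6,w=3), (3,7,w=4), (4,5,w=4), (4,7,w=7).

Step 1: Build adjacency list with weights:
  1: 3(w=8), 4(w=4), 5(w=7), 6(w=3)
  2: 3(w=8), 4(w=1), 5(w=9), 6(w=9), 7(w=1), 8(w=7)
  3: 1(w=8), 2(w=8), 4(w=1), 5(w=9), 6(w=3), 7(w=4)
  4: 1(w=4), 2(w=1), 3(w=1), 5(w=4), 7(w=7)
  5: 1(w=7), 2(w=9), 3(w=9), 4(w=4)
  6: 1(w=3), 2(w=9), 3(w=3)
  7: 2(w=1), 3(w=4), 4(w=7)
  8: 2(w=7)

Step 2: Apply Dijkstra's algorithm from vertex 4:
  Visit vertex 4 (distance=0)
    Update dist[1] = 4
    Update dist[2] = 1
    Update dist[3] = 1
    Update dist[5] = 4
    Update dist[7] = 7
  Visit vertex 2 (distance=1)
    Update dist[6] = 10
    Update dist[7] = 2
    Update dist[8] = 8

Step 3: Shortest path: 4 -> 2
Total weight: 1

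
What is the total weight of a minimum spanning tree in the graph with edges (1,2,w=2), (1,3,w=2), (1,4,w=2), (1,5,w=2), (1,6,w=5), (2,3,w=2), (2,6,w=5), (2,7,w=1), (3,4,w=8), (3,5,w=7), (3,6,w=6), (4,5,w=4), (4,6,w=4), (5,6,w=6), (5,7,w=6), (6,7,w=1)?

Apply Kruskal's algorithm (sort edges by weight, add if no cycle):

Sorted edges by weight:
  (2,7) w=1
  (6,7) w=1
  (1,3) w=2
  (1,2) w=2
  (1,4) w=2
  (1,5) w=2
  (2,3) w=2
  (4,6) w=4
  (4,5) w=4
  (1,6) w=5
  (2,6) w=5
  (3,6) w=6
  (5,6) w=6
  (5,7) w=6
  (3,5) w=7
  (3,4) w=8

Add edge (2,7) w=1 -- no cycle. Running total: 1
Add edge (6,7) w=1 -- no cycle. Running total: 2
Add edge (1,3) w=2 -- no cycle. Running total: 4
Add edge (1,2) w=2 -- no cycle. Running total: 6
Add edge (1,4) w=2 -- no cycle. Running total: 8
Add edge (1,5) w=2 -- no cycle. Running total: 10

MST edges: (2,7,w=1), (6,7,w=1), (1,3,w=2), (1,2,w=2), (1,4,w=2), (1,5,w=2)
Total MST weight: 1 + 1 + 2 + 2 + 2 + 2 = 10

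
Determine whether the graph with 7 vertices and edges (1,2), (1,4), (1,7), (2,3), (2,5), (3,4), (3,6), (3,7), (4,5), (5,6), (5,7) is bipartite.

Step 1: Attempt 2-coloring using BFS:
  Start at vertex 1, assign color 0
  Color vertex 2 with color 1 (neighbor of 1)
  Color vertex 4 with color 1 (neighbor of 1)
  Color vertex 7 with color 1 (neighbor of 1)
  Color vertex 3 with color 0 (neighbor of 2)
  Color vertex 5 with color 0 (neighbor of 2)
  Color vertex 6 with color 1 (neighbor of 3)

Step 2: 2-coloring succeeded. No conflicts found.
  Set A (color 0): {1, 3, 5}
  Set B (color 1): {2, 4, 6, 7}

The graph is bipartite with partition {1, 3, 5}, {2, 4, 6, 7}.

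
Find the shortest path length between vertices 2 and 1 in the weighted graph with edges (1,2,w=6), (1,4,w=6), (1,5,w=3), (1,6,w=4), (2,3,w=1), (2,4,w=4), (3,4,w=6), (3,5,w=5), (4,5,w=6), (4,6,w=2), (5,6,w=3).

Step 1: Build adjacency list with weights:
  1: 2(w=6), 4(w=6), 5(w=3), 6(w=4)
  2: 1(w=6), 3(w=1), 4(w=4)
  3: 2(w=1), 4(w=6), 5(w=5)
  4: 1(w=6), 2(w=4), 3(w=6), 5(w=6), 6(w=2)
  5: 1(w=3), 3(w=5), 4(w=6), 6(w=3)
  6: 1(w=4), 4(w=2), 5(w=3)

Step 2: Apply Dijkstra's algorithm from vertex 2:
  Visit vertex 2 (distance=0)
    Update dist[1] = 6
    Update dist[3] = 1
    Update dist[4] = 4
  Visit vertex 3 (distance=1)
    Update dist[5] = 6
  Visit vertex 4 (distance=4)
    Update dist[6] = 6
  Visit vertex 1 (distance=6)

Step 3: Shortest path: 2 -> 1
Total weight: 6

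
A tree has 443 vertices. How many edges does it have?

A tree on n vertices always has exactly n - 1 edges.
For n = 443: edges = 443 - 1 = 442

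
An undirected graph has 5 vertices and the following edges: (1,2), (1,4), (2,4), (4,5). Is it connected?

Step 1: Build adjacency list from edges:
  1: 2, 4
  2: 1, 4
  3: (none)
  4: 1, 2, 5
  5: 4

Step 2: Run BFS/DFS from vertex 1:
  Visited: {1, 2, 4, 5}
  Reached 4 of 5 vertices

Step 3: Only 4 of 5 vertices reached. Graph is disconnected.
Connected components: {1, 2, 4, 5}, {3}
Answer: No, the graph is not connected (2 components).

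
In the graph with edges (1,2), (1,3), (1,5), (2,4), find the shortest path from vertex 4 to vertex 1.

Step 1: Build adjacency list:
  1: 2, 3, 5
  2: 1, 4
  3: 1
  4: 2
  5: 1

Step 2: BFS from vertex 4 to find shortest path to 1:
  vertex 2 reached at distance 1
  vertex 1 reached at distance 2

Step 3: Shortest path: 4 -> 2 -> 1
Path length: 2 edges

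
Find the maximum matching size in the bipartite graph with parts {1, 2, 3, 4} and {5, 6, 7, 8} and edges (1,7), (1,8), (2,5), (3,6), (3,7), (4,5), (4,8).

Step 1: List the neighbors of each left vertex:
  1: 7, 8
  2: 5
  3: 6, 7
  4: 5, 8

Step 2: Greedily match left vertices, then look for augmenting paths:
  Match 1 -- 7
  Match 2 -- 5
  Match 3 -- 6
  Match 4 -- 8
  No augmenting path remains.

Step 3: Verify this is maximum:
  Matching size 4 = min(|L|, |R|) = min(4, 4), which is an upper bound, so this matching is maximum.

Maximum matching: {(1,7), (2,5), (3,6), (4,8)}
Size: 4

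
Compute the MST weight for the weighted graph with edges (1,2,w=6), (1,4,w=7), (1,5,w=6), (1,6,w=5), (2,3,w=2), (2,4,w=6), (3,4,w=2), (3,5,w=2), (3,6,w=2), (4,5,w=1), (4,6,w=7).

Apply Kruskal's algorithm (sort edges by weight, add if no cycle):

Sorted edges by weight:
  (4,5) w=1
  (2,3) w=2
  (3,5) w=2
  (3,6) w=2
  (3,4) w=2
  (1,6) w=5
  (1,2) w=6
  (1,5) w=6
  (2,4) w=6
  (1,4) w=7
  (4,6) w=7

Add edge (4,5) w=1 -- no cycle. Running total: 1
Add edge (2,3) w=2 -- no cycle. Running total: 3
Add edge (3,5) w=2 -- no cycle. Running total: 5
Add edge (3,6) w=2 -- no cycle. Running total: 7
Skip edge (3,4) w=2 -- would create cycle
Add edge (1,6) w=5 -- no cycle. Running total: 12

MST edges: (4,5,w=1), (2,3,w=2), (3,5,w=2), (3,6,w=2), (1,6,w=5)
Total MST weight: 1 + 2 + 2 + 2 + 5 = 12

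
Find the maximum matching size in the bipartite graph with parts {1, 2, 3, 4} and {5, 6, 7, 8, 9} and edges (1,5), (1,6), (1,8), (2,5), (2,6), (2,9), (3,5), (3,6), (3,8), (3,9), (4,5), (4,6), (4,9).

Step 1: List the neighbors of each left vertex:
  1: 5, 6, 8
  2: 5, 6, 9
  3: 5, 6, 8, 9
  4: 5, 6, 9

Step 2: Greedily match left vertices, then look for augmenting paths:
  Match 1 -- 5
  Match 2 -- 6
  Match 3 -- 8
  Match 4 -- 9
  No augmenting path remains.

Step 3: Verify this is maximum:
  Matching size 4 = min(|L|, |R|) = min(4, 5), which is an upper bound, so this matching is maximum.

Maximum matching: {(1,5), (2,6), (3,8), (4,9)}
Size: 4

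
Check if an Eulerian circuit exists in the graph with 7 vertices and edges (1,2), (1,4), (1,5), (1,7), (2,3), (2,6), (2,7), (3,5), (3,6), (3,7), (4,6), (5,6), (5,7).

Step 1: Find the degree of each vertex:
  deg(1) = 4
  deg(2) = 4
  deg(3) = 4
  deg(4) = 2
  deg(5) = 4
  deg(6) = 4
  deg(7) = 4

Step 2: Count vertices with odd degree:
  All vertices have even degree (0 odd-degree vertices)

Step 3: Apply Euler's theorem:
  - Eulerian circuit exists iff graph is connected and all vertices have even degree
  - Eulerian path exists iff graph is connected and has 0 or 2 odd-degree vertices

Graph is connected with 0 odd-degree vertices.
Both Eulerian circuit and Eulerian path exist.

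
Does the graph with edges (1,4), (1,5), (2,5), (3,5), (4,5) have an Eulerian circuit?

Step 1: Find the degree of each vertex:
  deg(1) = 2
  deg(2) = 1
  deg(3) = 1
  deg(4) = 2
  deg(5) = 4

Step 2: Count vertices with odd degree:
  Odd-degree vertices: 2, 3 (2 total)

Step 3: Apply Euler's theorem:
  - Eulerian circuit exists iff graph is connected and all vertices have even degree
  - Eulerian path exists iff graph is connected and has 0 or 2 odd-degree vertices

Graph is connected with exactly 2 odd-degree vertices (2, 3).
Eulerian path exists (starting and ending at the odd-degree vertices), but no Eulerian circuit.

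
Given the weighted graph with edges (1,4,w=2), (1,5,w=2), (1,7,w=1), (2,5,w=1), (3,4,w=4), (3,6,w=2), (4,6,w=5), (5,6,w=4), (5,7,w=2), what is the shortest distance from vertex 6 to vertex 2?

Step 1: Build adjacency list with weights:
  1: 4(w=2), 5(w=2), 7(w=1)
  2: 5(w=1)
  3: 4(w=4), 6(w=2)
  4: 1(w=2), 3(w=4), 6(w=5)
  5: 1(w=2), 2(w=1), 6(w=4), 7(w=2)
  6: 3(w=2), 4(w=5), 5(w=4)
  7: 1(w=1), 5(w=2)

Step 2: Apply Dijkstra's algorithm from vertex 6:
  Visit vertex 6 (distance=0)
    Update dist[3] = 2
    Update dist[4] = 5
    Update dist[5] = 4
  Visit vertex 3 (distance=2)
  Visit vertex 5 (distance=4)
    Update dist[1] = 6
    Update dist[2] = 5
    Update dist[7] = 6
  Visit vertex 2 (distance=5)

Step 3: Shortest path: 6 -> 5 -> 2
Total weight: 4 + 1 = 5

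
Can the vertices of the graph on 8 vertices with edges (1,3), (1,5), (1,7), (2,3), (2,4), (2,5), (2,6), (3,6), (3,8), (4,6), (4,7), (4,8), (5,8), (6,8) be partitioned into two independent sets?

Step 1: Attempt 2-coloring using BFS:
  Start at vertex 1, assign color 0
  Color vertex 3 with color 1 (neighbor of 1)
  Color vertex 5 with color 1 (neighbor of 1)
  Color vertex 7 with color 1 (neighbor of 1)
  Color vertex 2 with color 0 (neighbor of 3)
  Color vertex 6 with color 0 (neighbor of 3)
  Color vertex 8 with color 0 (neighbor of 3)
  Color vertex 4 with color 0 (neighbor of 7)

Step 2: Conflict found! Vertices 2 and 4 are adjacent but have the same color.
This means the graph contains an odd cycle.

The graph is NOT bipartite.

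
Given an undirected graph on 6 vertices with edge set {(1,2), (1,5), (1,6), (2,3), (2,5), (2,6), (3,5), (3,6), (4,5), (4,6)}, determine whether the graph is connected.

Step 1: Build adjacency list from edges:
  1: 2, 5, 6
  2: 1, 3, 5, 6
  3: 2, 5, 6
  4: 5, 6
  5: 1, 2, 3, 4
  6: 1, 2, 3, 4

Step 2: Run BFS/DFS from vertex 1:
  Visited: {1, 2, 5, 6, 3, 4}
  Reached 6 of 6 vertices

Step 3: All 6 vertices reached from vertex 1, so the graph is connected.
Answer: Yes, the graph is connected.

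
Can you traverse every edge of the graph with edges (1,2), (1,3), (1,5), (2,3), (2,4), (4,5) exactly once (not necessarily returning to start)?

Step 1: Find the degree of each vertex:
  deg(1) = 3
  deg(2) = 3
  deg(3) = 2
  deg(4) = 2
  deg(5) = 2

Step 2: Count vertices with odd degree:
  Odd-degree vertices: 1, 2 (2 total)

Step 3: Apply Euler's theorem:
  - Eulerian circuit exists iff graph is connected and all vertices have even degree
  - Eulerian path exists iff graph is connected and has 0 or 2 odd-degree vertices

Graph is connected with exactly 2 odd-degree vertices (1, 2).
Eulerian path exists (starting and ending at the odd-degree vertices), but no Eulerian circuit.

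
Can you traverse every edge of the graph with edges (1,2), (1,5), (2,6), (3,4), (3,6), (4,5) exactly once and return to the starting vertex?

Step 1: Find the degree of each vertex:
  deg(1) = 2
  deg(2) = 2
  deg(3) = 2
  deg(4) = 2
  deg(5) = 2
  deg(6) = 2

Step 2: Count vertices with odd degree:
  All vertices have even degree (0 odd-degree vertices)

Step 3: Apply Euler's theorem:
  - Eulerian circuit exists iff graph is connected and all vertices have even degree
  - Eulerian path exists iff graph is connected and has 0 or 2 odd-degree vertices

Graph is connected with 0 odd-degree vertices.
Both Eulerian circuit and Eulerian path exist.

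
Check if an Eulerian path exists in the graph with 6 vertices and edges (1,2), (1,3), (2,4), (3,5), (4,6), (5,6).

Step 1: Find the degree of each vertex:
  deg(1) = 2
  deg(2) = 2
  deg(3) = 2
  deg(4) = 2
  deg(5) = 2
  deg(6) = 2

Step 2: Count vertices with odd degree:
  All vertices have even degree (0 odd-degree vertices)

Step 3: Apply Euler's theorem:
  - Eulerian circuit exists iff graph is connected and all vertices have even degree
  - Eulerian path exists iff graph is connected and has 0 or 2 odd-degree vertices

Graph is connected with 0 odd-degree vertices.
Both Eulerian circuit and Eulerian path exist.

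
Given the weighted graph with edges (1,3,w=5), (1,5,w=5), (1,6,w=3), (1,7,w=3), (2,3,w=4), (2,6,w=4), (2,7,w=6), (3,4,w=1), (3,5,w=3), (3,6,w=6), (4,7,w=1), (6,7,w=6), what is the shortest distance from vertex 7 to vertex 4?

Step 1: Build adjacency list with weights:
  1: 3(w=5), 5(w=5), 6(w=3), 7(w=3)
  2: 3(w=4), 6(w=4), 7(w=6)
  3: 1(w=5), 2(w=4), 4(w=1), 5(w=3), 6(w=6)
  4: 3(w=1), 7(w=1)
  5: 1(w=5), 3(w=3)
  6: 1(w=3), 2(w=4), 3(w=6), 7(w=6)
  7: 1(w=3), 2(w=6), 4(w=1), 6(w=6)

Step 2: Apply Dijkstra's algorithm from vertex 7:
  Visit vertex 7 (distance=0)
    Update dist[1] = 3
    Update dist[2] = 6
    Update dist[4] = 1
    Update dist[6] = 6
  Visit vertex 4 (distance=1)
    Update dist[3] = 2

Step 3: Shortest path: 7 -> 4
Total weight: 1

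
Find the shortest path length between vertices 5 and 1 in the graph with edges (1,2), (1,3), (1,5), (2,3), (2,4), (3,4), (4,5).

Step 1: Build adjacency list:
  1: 2, 3, 5
  2: 1, 3, 4
  3: 1, 2, 4
  4: 2, 3, 5
  5: 1, 4

Step 2: BFS from vertex 5 to find shortest path to 1:
  vertex 1 reached at distance 1

Step 3: Shortest path: 5 -> 1
Path length: 1 edge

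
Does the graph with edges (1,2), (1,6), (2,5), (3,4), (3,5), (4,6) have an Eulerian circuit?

Step 1: Find the degree of each vertex:
  deg(1) = 2
  deg(2) = 2
  deg(3) = 2
  deg(4) = 2
  deg(5) = 2
  deg(6) = 2

Step 2: Count vertices with odd degree:
  All vertices have even degree (0 odd-degree vertices)

Step 3: Apply Euler's theorem:
  - Eulerian circuit exists iff graph is connected and all vertices have even degree
  - Eulerian path exists iff graph is connected and has 0 or 2 odd-degree vertices

Graph is connected with 0 odd-degree vertices.
Both Eulerian circuit and Eulerian path exist.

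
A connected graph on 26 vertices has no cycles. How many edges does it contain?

A tree on n vertices always has exactly n - 1 edges.
For n = 26: edges = 26 - 1 = 25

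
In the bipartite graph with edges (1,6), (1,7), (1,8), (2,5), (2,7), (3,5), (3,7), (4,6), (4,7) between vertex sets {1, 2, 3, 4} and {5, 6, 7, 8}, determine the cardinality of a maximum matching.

Step 1: List the neighbors of each left vertex:
  1: 6, 7, 8
  2: 5, 7
  3: 5, 7
  4: 6, 7

Step 2: Greedily match left vertices, then look for augmenting paths:
  Match 1 -- 8
  Match 2 -- 5
  Match 3 -- 7
  Match 4 -- 6
  No augmenting path remains.

Step 3: Verify this is maximum:
  Matching size 4 = min(|L|, |R|) = min(4, 4), which is an upper bound, so this matching is maximum.

Maximum matching: {(1,8), (2,5), (3,7), (4,6)}
Size: 4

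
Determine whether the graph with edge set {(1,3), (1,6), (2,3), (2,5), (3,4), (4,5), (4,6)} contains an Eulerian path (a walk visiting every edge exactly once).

Step 1: Find the degree of each vertex:
  deg(1) = 2
  deg(2) = 2
  deg(3) = 3
  deg(4) = 3
  deg(5) = 2
  deg(6) = 2

Step 2: Count vertices with odd degree:
  Odd-degree vertices: 3, 4 (2 total)

Step 3: Apply Euler's theorem:
  - Eulerian circuit exists iff graph is connected and all vertices have even degree
  - Eulerian path exists iff graph is connected and has 0 or 2 odd-degree vertices

Graph is connected with exactly 2 odd-degree vertices (3, 4).
Eulerian path exists (starting and ending at the odd-degree vertices), but no Eulerian circuit.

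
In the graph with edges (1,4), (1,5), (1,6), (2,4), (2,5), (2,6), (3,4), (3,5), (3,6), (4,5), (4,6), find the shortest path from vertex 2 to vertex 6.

Step 1: Build adjacency list:
  1: 4, 5, 6
  2: 4, 5, 6
  3: 4, 5, 6
  4: 1, 2, 3, 5, 6
  5: 1, 2, 3, 4
  6: 1, 2, 3, 4

Step 2: BFS from vertex 2 to find shortest path to 6:
  vertex 4 reached at distance 1
  vertex 5 reached at distance 1
  vertex 6 reached at distance 1

Step 3: Shortest path: 2 -> 6
Path length: 1 edge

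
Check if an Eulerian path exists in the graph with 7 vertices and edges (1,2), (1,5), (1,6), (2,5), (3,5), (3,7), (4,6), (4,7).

Step 1: Find the degree of each vertex:
  deg(1) = 3
  deg(2) = 2
  deg(3) = 2
  deg(4) = 2
  deg(5) = 3
  deg(6) = 2
  deg(7) = 2

Step 2: Count vertices with odd degree:
  Odd-degree vertices: 1, 5 (2 total)

Step 3: Apply Euler's theorem:
  - Eulerian circuit exists iff graph is connected and all vertices have even degree
  - Eulerian path exists iff graph is connected and has 0 or 2 odd-degree vertices

Graph is connected with exactly 2 odd-degree vertices (1, 5).
Eulerian path exists (starting and ending at the odd-degree vertices), but no Eulerian circuit.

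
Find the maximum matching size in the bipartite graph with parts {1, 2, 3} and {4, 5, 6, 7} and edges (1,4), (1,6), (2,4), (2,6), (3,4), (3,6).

Step 1: List the neighbors of each left vertex:
  1: 4, 6
  2: 4, 6
  3: 4, 6

Step 2: Greedily match left vertices, then look for augmenting paths:
  Match 1 -- 4
  Match 2 -- 6
  No augmenting path remains.

Step 3: Verify this is maximum:
  Matching has size 2. The vertex set {4, 6} covers every edge and has size 2; any matching has at most one edge per cover vertex, so 2 is maximum (König's theorem).

Maximum matching: {(1,4), (2,6)}
Size: 2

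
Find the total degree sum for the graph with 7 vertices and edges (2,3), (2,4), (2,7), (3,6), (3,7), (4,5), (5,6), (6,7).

Step 1: Count edges incident to each vertex:
  deg(1) = 0 (neighbors: none)
  deg(2) = 3 (neighbors: 3, 4, 7)
  deg(3) = 3 (neighbors: 2, 6, 7)
  deg(4) = 2 (neighbors: 2, 5)
  deg(5) = 2 (neighbors: 4, 6)
  deg(6) = 3 (neighbors: 3, 5, 7)
  deg(7) = 3 (neighbors: 2, 3, 6)

Step 2: Sum all degrees:
  0 + 3 + 3 + 2 + 2 + 3 + 3 = 16

Verification: sum of degrees = 2 * |E| = 2 * 8 = 16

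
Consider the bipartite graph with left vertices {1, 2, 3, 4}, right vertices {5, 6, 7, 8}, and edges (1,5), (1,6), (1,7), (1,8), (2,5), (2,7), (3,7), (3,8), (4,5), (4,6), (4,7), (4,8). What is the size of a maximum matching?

Step 1: List the neighbors of each left vertex:
  1: 5, 6, 7, 8
  2: 5, 7
  3: 7, 8
  4: 5, 6, 7, 8

Step 2: Greedily match left vertices, then look for augmenting paths:
  Match 1 -- 5
  Match 2 -- 7
  Match 3 -- 8
  Match 4 -- 6
  No augmenting path remains.

Step 3: Verify this is maximum:
  Matching size 4 = min(|L|, |R|) = min(4, 4), which is an upper bound, so this matching is maximum.

Maximum matching: {(1,5), (2,7), (3,8), (4,6)}
Size: 4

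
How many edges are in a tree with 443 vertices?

A tree on n vertices always has exactly n - 1 edges.
For n = 443: edges = 443 - 1 = 442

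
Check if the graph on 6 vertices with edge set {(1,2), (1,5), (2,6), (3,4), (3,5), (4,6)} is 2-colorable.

Step 1: Attempt 2-coloring using BFS:
  Start at vertex 1, assign color 0
  Color vertex 2 with color 1 (neighbor of 1)
  Color vertex 5 with color 1 (neighbor of 1)
  Color vertex 6 with color 0 (neighbor of 2)
  Color vertex 3 with color 0 (neighbor of 5)
  Color vertex 4 with color 1 (neighbor of 6)

Step 2: 2-coloring succeeded. No conflicts found.
  Set A (color 0): {1, 3, 6}
  Set B (color 1): {2, 4, 5}

The graph is bipartite with partition {1, 3, 6}, {2, 4, 5}.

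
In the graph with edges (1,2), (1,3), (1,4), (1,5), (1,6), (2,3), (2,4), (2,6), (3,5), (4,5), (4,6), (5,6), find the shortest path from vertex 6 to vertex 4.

Step 1: Build adjacency list:
  1: 2, 3, 4, 5, 6
  2: 1, 3, 4, 6
  3: 1, 2, 5
  4: 1, 2, 5, 6
  5: 1, 3, 4, 6
  6: 1, 2, 4, 5

Step 2: BFS from vertex 6 to find shortest path to 4:
  vertex 1 reached at distance 1
  vertex 2 reached at distance 1
  vertex 4 reached at distance 1

Step 3: Shortest path: 6 -> 4
Path length: 1 edge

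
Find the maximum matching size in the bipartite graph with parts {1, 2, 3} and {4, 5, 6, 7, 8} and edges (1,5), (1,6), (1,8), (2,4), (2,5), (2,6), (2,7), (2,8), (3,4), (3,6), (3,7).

Step 1: List the neighbors of each left vertex:
  1: 5, 6, 8
  2: 4, 5, 6, 7, 8
  3: 4, 6, 7

Step 2: Greedily match left vertices, then look for augmenting paths:
  Match 1 -- 5
  Match 2 -- 4
  Match 3 -- 6
  No augmenting path remains.

Step 3: Verify this is maximum:
  Matching size 3 = min(|L|, |R|) = min(3, 5), which is an upper bound, so this matching is maximum.

Maximum matching: {(1,5), (2,4), (3,6)}
Size: 3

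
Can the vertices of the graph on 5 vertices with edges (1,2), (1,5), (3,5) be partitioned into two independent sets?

Step 1: Attempt 2-coloring using BFS:
  Start at vertex 1, assign color 0
  Color vertex 2 with color 1 (neighbor of 1)
  Color vertex 5 with color 1 (neighbor of 1)
  Color vertex 3 with color 0 (neighbor of 5)
  Start new component at vertex 4, assign color 0

Step 2: 2-coloring succeeded. No conflicts found.
  Set A (color 0): {1, 3, 4}
  Set B (color 1): {2, 5}

The graph is bipartite with partition {1, 3, 4}, {2, 5}.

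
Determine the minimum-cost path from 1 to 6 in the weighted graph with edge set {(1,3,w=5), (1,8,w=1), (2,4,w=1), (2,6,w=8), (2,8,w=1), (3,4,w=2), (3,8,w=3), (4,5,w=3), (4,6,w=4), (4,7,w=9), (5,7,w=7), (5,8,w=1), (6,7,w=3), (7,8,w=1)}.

Step 1: Build adjacency list with weights:
  1: 3(w=5), 8(w=1)
  2: 4(w=1), 6(w=8), 8(w=1)
  3: 1(w=5), 4(w=2), 8(w=3)
  4: 2(w=1), 3(w=2), 5(w=3), 6(w=4), 7(w=9)
  5: 4(w=3), 7(w=7), 8(w=1)
  6: 2(w=8), 4(w=4), 7(w=3)
  7: 4(w=9), 5(w=7), 6(w=3), 8(w=1)
  8: 1(w=1), 2(w=1), 3(w=3), 5(w=1), 7(w=1)

Step 2: Apply Dijkstra's algorithm from vertex 1:
  Visit vertex 1 (distance=0)
    Update dist[3] = 5
    Update dist[8] = 1
  Visit vertex 8 (distance=1)
    Update dist[2] = 2
    Update dist[3] = 4
    Update dist[5] = 2
    Update dist[7] = 2
  Visit vertex 2 (distance=2)
    Update dist[4] = 3
    Update dist[6] = 10
  Visit vertex 5 (distance=2)
  Visit vertex 7 (distance=2)
    Update dist[6] = 5
  Visit vertex 4 (distance=3)
  Visit vertex 3 (distance=4)
  Visit vertex 6 (distance=5)

Step 3: Shortest path: 1 -> 8 -> 7 -> 6
Total weight: 1 + 1 + 3 = 5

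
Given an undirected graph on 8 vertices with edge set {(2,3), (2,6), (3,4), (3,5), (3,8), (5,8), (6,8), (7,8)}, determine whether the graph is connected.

Step 1: Build adjacency list from edges:
  1: (none)
  2: 3, 6
  3: 2, 4, 5, 8
  4: 3
  5: 3, 8
  6: 2, 8
  7: 8
  8: 3, 5, 6, 7

Step 2: Run BFS/DFS from vertex 1:
  Visited: {1}
  Reached 1 of 8 vertices

Step 3: Only 1 of 8 vertices reached. Graph is disconnected.
Connected components: {1}, {2, 3, 4, 5, 6, 7, 8}
Answer: No, the graph is not connected (2 components).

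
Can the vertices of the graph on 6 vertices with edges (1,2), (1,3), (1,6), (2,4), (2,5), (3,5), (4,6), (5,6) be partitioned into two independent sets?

Step 1: Attempt 2-coloring using BFS:
  Start at vertex 1, assign color 0
  Color vertex 2 with color 1 (neighbor of 1)
  Color vertex 3 with color 1 (neighbor of 1)
  Color vertex 6 with color 1 (neighbor of 1)
  Color vertex 4 with color 0 (neighbor of 2)
  Color vertex 5 with color 0 (neighbor of 2)

Step 2: 2-coloring succeeded. No conflicts found.
  Set A (color 0): {1, 4, 5}
  Set B (color 1): {2, 3, 6}

The graph is bipartite with partition {1, 4, 5}, {2, 3, 6}.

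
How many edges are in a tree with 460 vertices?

A tree on n vertices always has exactly n - 1 edges.
For n = 460: edges = 460 - 1 = 459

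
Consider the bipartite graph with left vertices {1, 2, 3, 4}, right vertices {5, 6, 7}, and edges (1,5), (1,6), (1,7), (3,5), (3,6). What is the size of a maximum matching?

Step 1: List the neighbors of each left vertex:
  1: 5, 6, 7
  2: (none)
  3: 5, 6
  4: (none)

Step 2: Greedily match left vertices, then look for augmenting paths:
  Match 1 -- 5
  Match 3 -- 6
  No augmenting path remains.

Step 3: Verify this is maximum:
  Matching has size 2. The vertex set {1, 3} covers every edge and has size 2; any matching has at most one edge per cover vertex, so 2 is maximum (König's theorem).

Maximum matching: {(1,5), (3,6)}
Size: 2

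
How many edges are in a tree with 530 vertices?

A tree on n vertices always has exactly n - 1 edges.
For n = 530: edges = 530 - 1 = 529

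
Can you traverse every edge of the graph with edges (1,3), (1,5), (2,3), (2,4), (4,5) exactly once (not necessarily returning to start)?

Step 1: Find the degree of each vertex:
  deg(1) = 2
  deg(2) = 2
  deg(3) = 2
  deg(4) = 2
  deg(5) = 2

Step 2: Count vertices with odd degree:
  All vertices have even degree (0 odd-degree vertices)

Step 3: Apply Euler's theorem:
  - Eulerian circuit exists iff graph is connected and all vertices have even degree
  - Eulerian path exists iff graph is connected and has 0 or 2 odd-degree vertices

Graph is connected with 0 odd-degree vertices.
Both Eulerian circuit and Eulerian path exist.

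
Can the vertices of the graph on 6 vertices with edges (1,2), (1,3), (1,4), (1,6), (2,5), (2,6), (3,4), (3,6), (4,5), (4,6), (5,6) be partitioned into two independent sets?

Step 1: Attempt 2-coloring using BFS:
  Start at vertex 1, assign color 0
  Color vertex 2 with color 1 (neighbor of 1)
  Color vertex 3 with color 1 (neighbor of 1)
  Color vertex 4 with color 1 (neighbor of 1)
  Color vertex 6 with color 1 (neighbor of 1)
  Color vertex 5 with color 0 (neighbor of 2)

Step 2: Conflict found! Vertices 2 and 6 are adjacent but have the same color.
This means the graph contains an odd cycle.

The graph is NOT bipartite.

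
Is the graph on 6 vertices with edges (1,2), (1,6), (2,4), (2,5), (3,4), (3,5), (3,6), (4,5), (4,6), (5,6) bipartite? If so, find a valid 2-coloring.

Step 1: Attempt 2-coloring using BFS:
  Start at vertex 1, assign color 0
  Color vertex 2 with color 1 (neighbor of 1)
  Color vertex 6 with color 1 (neighbor of 1)
  Color vertex 4 with color 0 (neighbor of 2)
  Color vertex 5 with color 0 (neighbor of 2)
  Color vertex 3 with color 0 (neighbor of 6)

Step 2: Conflict found! Vertices 4 and 3 are adjacent but have the same color.
This means the graph contains an odd cycle.

The graph is NOT bipartite.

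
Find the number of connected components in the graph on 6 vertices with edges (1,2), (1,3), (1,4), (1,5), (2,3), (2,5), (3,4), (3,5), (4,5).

Step 1: Build adjacency list from edges:
  1: 2, 3, 4, 5
  2: 1, 3, 5
  3: 1, 2, 4, 5
  4: 1, 3, 5
  5: 1, 2, 3, 4
  6: (none)

Step 2: Run BFS/DFS from vertex 1:
  Visited: {1, 2, 3, 4, 5}
  Reached 5 of 6 vertices

Step 3: Only 5 of 6 vertices reached. Graph is disconnected.
Connected components: {1, 2, 3, 4, 5}, {6}
Number of connected components: 2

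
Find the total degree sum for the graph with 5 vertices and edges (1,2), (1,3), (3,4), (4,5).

Step 1: Count edges incident to each vertex:
  deg(1) = 2 (neighbors: 2, 3)
  deg(2) = 1 (neighbors: 1)
  deg(3) = 2 (neighbors: 1, 4)
  deg(4) = 2 (neighbors: 3, 5)
  deg(5) = 1 (neighbors: 4)

Step 2: Sum all degrees:
  2 + 1 + 2 + 2 + 1 = 8

Verification: sum of degrees = 2 * |E| = 2 * 4 = 8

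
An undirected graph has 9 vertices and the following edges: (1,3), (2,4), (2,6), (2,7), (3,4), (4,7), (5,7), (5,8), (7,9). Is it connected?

Step 1: Build adjacency list from edges:
  1: 3
  2: 4, 6, 7
  3: 1, 4
  4: 2, 3, 7
  5: 7, 8
  6: 2
  7: 2, 4, 5, 9
  8: 5
  9: 7

Step 2: Run BFS/DFS from vertex 1:
  Visited: {1, 3, 4, 2, 7, 6, 5, 9, 8}
  Reached 9 of 9 vertices

Step 3: All 9 vertices reached from vertex 1, so the graph is connected.
Answer: Yes, the graph is connected.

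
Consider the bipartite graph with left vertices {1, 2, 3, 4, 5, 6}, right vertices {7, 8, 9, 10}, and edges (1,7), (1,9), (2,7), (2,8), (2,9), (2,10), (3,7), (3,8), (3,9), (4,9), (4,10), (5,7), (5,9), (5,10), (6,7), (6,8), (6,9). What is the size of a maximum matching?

Step 1: List the neighbors of each left vertex:
  1: 7, 9
  2: 7, 8, 9, 10
  3: 7, 8, 9
  4: 9, 10
  5: 7, 9, 10
  6: 7, 8, 9

Step 2: Greedily match left vertices, then look for augmenting paths:
  Match 1 -- 7
  Match 2 -- 8
  Match 3 -- 9
  Match 4 -- 10
  No augmenting path remains.

Step 3: Verify this is maximum:
  Matching size 4 = min(|L|, |R|) = min(6, 4), which is an upper bound, so this matching is maximum.

Maximum matching: {(1,7), (2,8), (3,9), (4,10)}
Size: 4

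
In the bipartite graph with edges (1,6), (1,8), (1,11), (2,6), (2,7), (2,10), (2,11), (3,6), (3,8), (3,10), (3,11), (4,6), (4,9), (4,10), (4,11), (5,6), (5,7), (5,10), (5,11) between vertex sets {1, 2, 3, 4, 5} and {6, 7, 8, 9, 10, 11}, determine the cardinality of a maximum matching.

Step 1: List the neighbors of each left vertex:
  1: 6, 8, 11
  2: 6, 7, 10, 11
  3: 6, 8, 10, 11
  4: 6, 9, 10, 11
  5: 6, 7, 10, 11

Step 2: Greedily match left vertices, then look for augmenting paths:
  Match 1 -- 6
  Match 2 -- 7
  Match 3 -- 8
  Match 4 -- 9
  Match 5 -- 10
  No augmenting path remains.

Step 3: Verify this is maximum:
  Matching size 5 = min(|L|, |R|) = min(5, 6), which is an upper bound, so this matching is maximum.

Maximum matching: {(1,6), (2,7), (3,8), (4,9), (5,10)}
Size: 5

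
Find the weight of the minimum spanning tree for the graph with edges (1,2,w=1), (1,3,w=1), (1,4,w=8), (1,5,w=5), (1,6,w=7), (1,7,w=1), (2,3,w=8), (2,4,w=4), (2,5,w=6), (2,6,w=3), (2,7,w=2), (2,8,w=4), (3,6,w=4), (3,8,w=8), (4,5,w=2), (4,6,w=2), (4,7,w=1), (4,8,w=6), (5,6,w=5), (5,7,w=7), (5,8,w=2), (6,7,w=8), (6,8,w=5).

Apply Kruskal's algorithm (sort edges by weight, add if no cycle):

Sorted edges by weight:
  (1,2) w=1
  (1,3) w=1
  (1,7) w=1
  (4,7) w=1
  (2,7) w=2
  (4,5) w=2
  (4,6) w=2
  (5,8) w=2
  (2,6) w=3
  (2,4) w=4
  (2,8) w=4
  (3,6) w=4
  (1,5) w=5
  (5,6) w=5
  (6,8) w=5
  (2,5) w=6
  (4,8) w=6
  (1,6) w=7
  (5,7) w=7
  (1,4) w=8
  (2,3) w=8
  (3,8) w=8
  (6,7) w=8

Add edge (1,2) w=1 -- no cycle. Running total: 1
Add edge (1,3) w=1 -- no cycle. Running total: 2
Add edge (1,7) w=1 -- no cycle. Running total: 3
Add edge (4,7) w=1 -- no cycle. Running total: 4
Skip edge (2,7) w=2 -- would create cycle
Add edge (4,5) w=2 -- no cycle. Running total: 6
Add edge (4,6) w=2 -- no cycle. Running total: 8
Add edge (5,8) w=2 -- no cycle. Running total: 10

MST edges: (1,2,w=1), (1,3,w=1), (1,7,w=1), (4,7,w=1), (4,5,w=2), (4,6,w=2), (5,8,w=2)
Total MST weight: 1 + 1 + 1 + 1 + 2 + 2 + 2 = 10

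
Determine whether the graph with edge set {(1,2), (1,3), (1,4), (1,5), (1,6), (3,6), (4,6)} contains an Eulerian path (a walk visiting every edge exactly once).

Step 1: Find the degree of each vertex:
  deg(1) = 5
  deg(2) = 1
  deg(3) = 2
  deg(4) = 2
  deg(5) = 1
  deg(6) = 3

Step 2: Count vertices with odd degree:
  Odd-degree vertices: 1, 2, 5, 6 (4 total)

Step 3: Apply Euler's theorem:
  - Eulerian circuit exists iff graph is connected and all vertices have even degree
  - Eulerian path exists iff graph is connected and has 0 or 2 odd-degree vertices

Graph has 4 odd-degree vertices (need 0 or 2).
Neither Eulerian path nor Eulerian circuit exists.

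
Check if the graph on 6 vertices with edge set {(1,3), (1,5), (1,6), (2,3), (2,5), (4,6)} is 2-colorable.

Step 1: Attempt 2-coloring using BFS:
  Start at vertex 1, assign color 0
  Color vertex 3 with color 1 (neighbor of 1)
  Color vertex 5 with color 1 (neighbor of 1)
  Color vertex 6 with color 1 (neighbor of 1)
  Color vertex 2 with color 0 (neighbor of 3)
  Color vertex 4 with color 0 (neighbor of 6)

Step 2: 2-coloring succeeded. No conflicts found.
  Set A (color 0): {1, 2, 4}
  Set B (color 1): {3, 5, 6}

The graph is bipartite with partition {1, 2, 4}, {3, 5, 6}.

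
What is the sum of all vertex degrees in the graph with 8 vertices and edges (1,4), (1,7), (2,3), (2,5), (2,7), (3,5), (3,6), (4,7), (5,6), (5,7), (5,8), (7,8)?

Step 1: Count edges incident to each vertex:
  deg(1) = 2 (neighbors: 4, 7)
  deg(2) = 3 (neighbors: 3, 5, 7)
  deg(3) = 3 (neighbors: 2, 5, 6)
  deg(4) = 2 (neighbors: 1, 7)
  deg(5) = 5 (neighbors: 2, 3, 6, 7, 8)
  deg(6) = 2 (neighbors: 3, 5)
  deg(7) = 5 (neighbors: 1, 2, 4, 5, 8)
  deg(8) = 2 (neighbors: 5, 7)

Step 2: Sum all degrees:
  2 + 3 + 3 + 2 + 5 + 2 + 5 + 2 = 24

Verification: sum of degrees = 2 * |E| = 2 * 12 = 24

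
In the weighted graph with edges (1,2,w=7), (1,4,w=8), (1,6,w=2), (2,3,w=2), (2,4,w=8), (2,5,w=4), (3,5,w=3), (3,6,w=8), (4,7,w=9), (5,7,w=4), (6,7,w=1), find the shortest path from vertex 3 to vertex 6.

Step 1: Build adjacency list with weights:
  1: 2(w=7), 4(w=8), 6(w=2)
  2: 1(w=7), 3(w=2), 4(w=8), 5(w=4)
  3: 2(w=2), 5(w=3), 6(w=8)
  4: 1(w=8), 2(w=8), 7(w=9)
  5: 2(w=4), 3(w=3), 7(w=4)
  6: 1(w=2), 3(w=8), 7(w=1)
  7: 4(w=9), 5(w=4), 6(w=1)

Step 2: Apply Dijkstra's algorithm from vertex 3:
  Visit vertex 3 (distance=0)
    Update dist[2] = 2
    Update dist[5] = 3
    Update dist[6] = 8
  Visit vertex 2 (distance=2)
    Update dist[1] = 9
    Update dist[4] = 10
  Visit vertex 5 (distance=3)
    Update dist[7] = 7
  Visit vertex 7 (distance=7)
  Visit vertex 6 (distance=8)

Step 3: Shortest path: 3 -> 6
Total weight: 8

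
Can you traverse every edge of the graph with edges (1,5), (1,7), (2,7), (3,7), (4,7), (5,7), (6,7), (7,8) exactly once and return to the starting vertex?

Step 1: Find the degree of each vertex:
  deg(1) = 2
  deg(2) = 1
  deg(3) = 1
  deg(4) = 1
  deg(5) = 2
  deg(6) = 1
  deg(7) = 7
  deg(8) = 1

Step 2: Count vertices with odd degree:
  Odd-degree vertices: 2, 3, 4, 6, 7, 8 (6 total)

Step 3: Apply Euler's theorem:
  - Eulerian circuit exists iff graph is connected and all vertices have even degree
  - Eulerian path exists iff graph is connected and has 0 or 2 odd-degree vertices

Graph has 6 odd-degree vertices (need 0 or 2).
Neither Eulerian path nor Eulerian circuit exists.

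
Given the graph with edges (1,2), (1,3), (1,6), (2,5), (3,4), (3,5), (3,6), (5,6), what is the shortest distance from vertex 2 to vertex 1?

Step 1: Build adjacency list:
  1: 2, 3, 6
  2: 1, 5
  3: 1, 4, 5, 6
  4: 3
  5: 2, 3, 6
  6: 1, 3, 5

Step 2: BFS from vertex 2 to find shortest path to 1:
  vertex 1 reached at distance 1

Step 3: Shortest path: 2 -> 1
Path length: 1 edge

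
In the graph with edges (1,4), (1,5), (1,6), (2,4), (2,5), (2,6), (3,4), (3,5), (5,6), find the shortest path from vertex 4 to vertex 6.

Step 1: Build adjacency list:
  1: 4, 5, 6
  2: 4, 5, 6
  3: 4, 5
  4: 1, 2, 3
  5: 1, 2, 3, 6
  6: 1, 2, 5

Step 2: BFS from vertex 4 to find shortest path to 6:
  vertex 1 reached at distance 1
  vertex 2 reached at distance 1
  vertex 3 reached at distance 1
  vertex 5 reached at distance 2
  vertex 6 reached at distance 2

Step 3: Shortest path: 4 -> 1 -> 6
Path length: 2 edges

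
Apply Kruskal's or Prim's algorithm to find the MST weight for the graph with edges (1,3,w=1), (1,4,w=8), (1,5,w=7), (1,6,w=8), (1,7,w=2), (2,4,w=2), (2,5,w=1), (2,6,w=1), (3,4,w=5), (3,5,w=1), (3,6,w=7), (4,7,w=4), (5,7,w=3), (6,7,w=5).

Apply Kruskal's algorithm (sort edges by weight, add if no cycle):

Sorted edges by weight:
  (1,3) w=1
  (2,5) w=1
  (2,6) w=1
  (3,5) w=1
  (1,7) w=2
  (2,4) w=2
  (5,7) w=3
  (4,7) w=4
  (3,4) w=5
  (6,7) w=5
  (1,5) w=7
  (3,6) w=7
  (1,4) w=8
  (1,6) w=8

Add edge (1,3) w=1 -- no cycle. Running total: 1
Add edge (2,5) w=1 -- no cycle. Running total: 2
Add edge (2,6) w=1 -- no cycle. Running total: 3
Add edge (3,5) w=1 -- no cycle. Running total: 4
Add edge (1,7) w=2 -- no cycle. Running total: 6
Add edge (2,4) w=2 -- no cycle. Running total: 8

MST edges: (1,3,w=1), (2,5,w=1), (2,6,w=1), (3,5,w=1), (1,7,w=2), (2,4,w=2)
Total MST weight: 1 + 1 + 1 + 1 + 2 + 2 = 8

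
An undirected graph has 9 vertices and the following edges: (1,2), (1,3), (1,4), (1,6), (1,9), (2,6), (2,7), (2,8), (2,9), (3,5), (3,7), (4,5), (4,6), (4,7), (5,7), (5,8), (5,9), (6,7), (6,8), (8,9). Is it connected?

Step 1: Build adjacency list from edges:
  1: 2, 3, 4, 6, 9
  2: 1, 6, 7, 8, 9
  3: 1, 5, 7
  4: 1, 5, 6, 7
  5: 3, 4, 7, 8, 9
  6: 1, 2, 4, 7, 8
  7: 2, 3, 4, 5, 6
  8: 2, 5, 6, 9
  9: 1, 2, 5, 8

Step 2: Run BFS/DFS from vertex 1:
  Visited: {1, 2, 3, 4, 6, 9, 7, 8, 5}
  Reached 9 of 9 vertices

Step 3: All 9 vertices reached from vertex 1, so the graph is connected.
Answer: Yes, the graph is connected.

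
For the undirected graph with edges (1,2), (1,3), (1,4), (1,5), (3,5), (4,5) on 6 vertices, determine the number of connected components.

Step 1: Build adjacency list from edges:
  1: 2, 3, 4, 5
  2: 1
  3: 1, 5
  4: 1, 5
  5: 1, 3, 4
  6: (none)

Step 2: Run BFS/DFS from vertex 1:
  Visited: {1, 2, 3, 4, 5}
  Reached 5 of 6 vertices

Step 3: Only 5 of 6 vertices reached. Graph is disconnected.
Connected components: {1, 2, 3, 4, 5}, {6}
Number of connected components: 2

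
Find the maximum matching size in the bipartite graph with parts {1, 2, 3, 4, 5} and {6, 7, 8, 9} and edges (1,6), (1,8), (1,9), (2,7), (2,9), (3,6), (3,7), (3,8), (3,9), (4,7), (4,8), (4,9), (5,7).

Step 1: List the neighbors of each left vertex:
  1: 6, 8, 9
  2: 7, 9
  3: 6, 7, 8, 9
  4: 7, 8, 9
  5: 7

Step 2: Greedily match left vertices, then look for augmenting paths:
  Match 1 -- 6
  Match 2 -- 7
  Match 3 -- 8
  Match 4 -- 9
  No augmenting path remains.

Step 3: Verify this is maximum:
  Matching size 4 = min(|L|, |R|) = min(5, 4), which is an upper bound, so this matching is maximum.

Maximum matching: {(1,6), (2,7), (3,8), (4,9)}
Size: 4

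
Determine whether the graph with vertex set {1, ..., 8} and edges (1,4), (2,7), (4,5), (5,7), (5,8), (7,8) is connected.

Step 1: Build adjacency list from edges:
  1: 4
  2: 7
  3: (none)
  4: 1, 5
  5: 4, 7, 8
  6: (none)
  7: 2, 5, 8
  8: 5, 7

Step 2: Run BFS/DFS from vertex 1:
  Visited: {1, 4, 5, 7, 8, 2}
  Reached 6 of 8 vertices

Step 3: Only 6 of 8 vertices reached. Graph is disconnected.
Connected components: {1, 2, 4, 5, 7, 8}, {3}, {6}
Answer: No, the graph is not connected (3 components).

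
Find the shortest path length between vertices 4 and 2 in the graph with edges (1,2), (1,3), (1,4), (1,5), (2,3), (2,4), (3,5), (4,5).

Step 1: Build adjacency list:
  1: 2, 3, 4, 5
  2: 1, 3, 4
  3: 1, 2, 5
  4: 1, 2, 5
  5: 1, 3, 4

Step 2: BFS from vertex 4 to find shortest path to 2:
  vertex 1 reached at distance 1
  vertex 2 reached at distance 1

Step 3: Shortest path: 4 -> 2
Path length: 1 edge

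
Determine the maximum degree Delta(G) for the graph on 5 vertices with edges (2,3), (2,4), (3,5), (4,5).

Step 1: Count edges incident to each vertex:
  deg(1) = 0 (neighbors: none)
  deg(2) = 2 (neighbors: 3, 4)
  deg(3) = 2 (neighbors: 2, 5)
  deg(4) = 2 (neighbors: 2, 5)
  deg(5) = 2 (neighbors: 3, 4)

Step 2: Find maximum:
  max(0, 2, 2, 2, 2) = 2 (vertex 2)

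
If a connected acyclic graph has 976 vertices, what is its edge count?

A tree on n vertices always has exactly n - 1 edges.
For n = 976: edges = 976 - 1 = 975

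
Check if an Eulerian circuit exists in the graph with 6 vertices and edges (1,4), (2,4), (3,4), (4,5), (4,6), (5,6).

Step 1: Find the degree of each vertex:
  deg(1) = 1
  deg(2) = 1
  deg(3) = 1
  deg(4) = 5
  deg(5) = 2
  deg(6) = 2

Step 2: Count vertices with odd degree:
  Odd-degree vertices: 1, 2, 3, 4 (4 total)

Step 3: Apply Euler's theorem:
  - Eulerian circuit exists iff graph is connected and all vertices have even degree
  - Eulerian path exists iff graph is connected and has 0 or 2 odd-degree vertices

Graph has 4 odd-degree vertices (need 0 or 2).
Neither Eulerian path nor Eulerian circuit exists.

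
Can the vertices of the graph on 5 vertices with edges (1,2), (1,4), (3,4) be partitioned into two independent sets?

Step 1: Attempt 2-coloring using BFS:
  Start at vertex 1, assign color 0
  Color vertex 2 with color 1 (neighbor of 1)
  Color vertex 4 with color 1 (neighbor of 1)
  Color vertex 3 with color 0 (neighbor of 4)
  Start new component at vertex 5, assign color 0

Step 2: 2-coloring succeeded. No conflicts found.
  Set A (color 0): {1, 3, 5}
  Set B (color 1): {2, 4}

The graph is bipartite with partition {1, 3, 5}, {2, 4}.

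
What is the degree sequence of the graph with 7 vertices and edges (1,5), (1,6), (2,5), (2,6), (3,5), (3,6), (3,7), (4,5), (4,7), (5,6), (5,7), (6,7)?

Step 1: Count edges incident to each vertex:
  deg(1) = 2 (neighbors: 5, 6)
  deg(2) = 2 (neighbors: 5, 6)
  deg(3) = 3 (neighbors: 5, 6, 7)
  deg(4) = 2 (neighbors: 5, 7)
  deg(5) = 6 (neighbors: 1, 2, 3, 4, 6, 7)
  deg(6) = 5 (neighbors: 1, 2, 3, 5, 7)
  deg(7) = 4 (neighbors: 3, 4, 5, 6)

Step 2: Sort degrees in non-increasing order:
  Degrees: [2, 2, 3, 2, 6, 5, 4] -> sorted: [6, 5, 4, 3, 2, 2, 2]

Degree sequence: [6, 5, 4, 3, 2, 2, 2]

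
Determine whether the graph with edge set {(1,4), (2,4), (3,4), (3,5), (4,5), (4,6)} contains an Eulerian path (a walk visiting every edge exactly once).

Step 1: Find the degree of each vertex:
  deg(1) = 1
  deg(2) = 1
  deg(3) = 2
  deg(4) = 5
  deg(5) = 2
  deg(6) = 1

Step 2: Count vertices with odd degree:
  Odd-degree vertices: 1, 2, 4, 6 (4 total)

Step 3: Apply Euler's theorem:
  - Eulerian circuit exists iff graph is connected and all vertices have even degree
  - Eulerian path exists iff graph is connected and has 0 or 2 odd-degree vertices

Graph has 4 odd-degree vertices (need 0 or 2).
Neither Eulerian path nor Eulerian circuit exists.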